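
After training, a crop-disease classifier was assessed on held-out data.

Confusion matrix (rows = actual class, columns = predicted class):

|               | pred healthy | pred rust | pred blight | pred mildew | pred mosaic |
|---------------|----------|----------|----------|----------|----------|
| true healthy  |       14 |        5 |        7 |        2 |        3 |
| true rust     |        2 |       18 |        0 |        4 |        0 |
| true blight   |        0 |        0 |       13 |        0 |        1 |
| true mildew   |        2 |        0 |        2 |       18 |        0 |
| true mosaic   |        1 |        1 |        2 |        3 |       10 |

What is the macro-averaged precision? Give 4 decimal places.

0.6819

Per-class precision (TP/(TP+FP)):
  healthy: TP=14, FP=2+0+2+1=5 → 14/19 = 0.73684
  rust: TP=18, FP=5+0+0+1=6 → 18/24 = 0.75000
  blight: TP=13, FP=7+0+2+2=11 → 13/24 = 0.54167
  mildew: TP=18, FP=2+4+0+3=9 → 18/27 = 0.66667
  mosaic: TP=10, FP=3+0+1+0=4 → 10/14 = 0.71429
Macro-precision = mean = (0.73684 + 0.75000 + 0.54167 + 0.66667 + 0.71429) / 5 = 0.6819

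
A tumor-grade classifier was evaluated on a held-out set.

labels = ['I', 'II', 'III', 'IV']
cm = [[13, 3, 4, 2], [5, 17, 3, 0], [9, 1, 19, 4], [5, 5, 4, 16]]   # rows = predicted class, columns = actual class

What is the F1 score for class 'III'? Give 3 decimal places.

0.603

Take TP from the diagonal, FP from the rest of the 'III' prediction marginal, FN from the rest of the 'III' actual marginal.
F1 score = 2·TP/(2·TP+FP+FN).
III: TP=19, FP=9+1+4=14, FN=4+3+4=11 → 38/63 = 0.6032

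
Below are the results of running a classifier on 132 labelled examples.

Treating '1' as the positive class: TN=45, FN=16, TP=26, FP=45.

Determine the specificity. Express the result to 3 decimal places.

Specificity = TN/(TN+FP) = 45/(45+45) = 0.500

0.500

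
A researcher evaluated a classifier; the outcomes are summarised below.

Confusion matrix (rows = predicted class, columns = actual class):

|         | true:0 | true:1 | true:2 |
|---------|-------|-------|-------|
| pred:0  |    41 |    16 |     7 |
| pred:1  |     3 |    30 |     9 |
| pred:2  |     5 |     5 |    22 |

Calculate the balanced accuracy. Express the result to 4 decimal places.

0.6680

Balanced accuracy = mean of per-class recall.
  0: recall = 41/49 = 0.83673
  1: recall = 30/51 = 0.58824
  2: recall = 22/38 = 0.57895
Mean = (0.83673 + 0.58824 + 0.57895) / 3 = 0.6680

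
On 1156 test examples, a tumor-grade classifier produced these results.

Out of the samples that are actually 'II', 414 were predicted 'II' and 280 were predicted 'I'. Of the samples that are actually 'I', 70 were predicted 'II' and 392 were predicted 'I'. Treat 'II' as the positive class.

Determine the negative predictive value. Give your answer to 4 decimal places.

NPV = TN/(TN+FN) = 392/(392+280) = 0.5833

0.5833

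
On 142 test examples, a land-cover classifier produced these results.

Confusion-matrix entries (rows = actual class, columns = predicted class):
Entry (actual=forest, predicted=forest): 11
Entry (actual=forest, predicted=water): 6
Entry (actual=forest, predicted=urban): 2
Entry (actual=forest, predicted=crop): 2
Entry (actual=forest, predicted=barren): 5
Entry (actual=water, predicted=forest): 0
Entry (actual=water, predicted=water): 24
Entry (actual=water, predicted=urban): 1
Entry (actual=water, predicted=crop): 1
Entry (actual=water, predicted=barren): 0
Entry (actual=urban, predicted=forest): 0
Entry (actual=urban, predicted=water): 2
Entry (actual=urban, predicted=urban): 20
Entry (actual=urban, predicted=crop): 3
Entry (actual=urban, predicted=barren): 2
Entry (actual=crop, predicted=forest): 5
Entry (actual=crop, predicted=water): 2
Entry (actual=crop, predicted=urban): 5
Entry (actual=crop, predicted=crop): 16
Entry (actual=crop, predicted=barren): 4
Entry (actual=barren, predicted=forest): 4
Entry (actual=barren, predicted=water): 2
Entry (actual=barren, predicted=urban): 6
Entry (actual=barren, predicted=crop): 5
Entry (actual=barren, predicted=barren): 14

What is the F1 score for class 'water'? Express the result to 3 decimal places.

Take TP from the diagonal, FP from the rest of the 'water' prediction marginal, FN from the rest of the 'water' actual marginal.
F1 score = 2·TP/(2·TP+FP+FN).
water: TP=24, FP=6+2+2+2=12, FN=0+1+1+0=2 → 48/62 = 0.7742

0.774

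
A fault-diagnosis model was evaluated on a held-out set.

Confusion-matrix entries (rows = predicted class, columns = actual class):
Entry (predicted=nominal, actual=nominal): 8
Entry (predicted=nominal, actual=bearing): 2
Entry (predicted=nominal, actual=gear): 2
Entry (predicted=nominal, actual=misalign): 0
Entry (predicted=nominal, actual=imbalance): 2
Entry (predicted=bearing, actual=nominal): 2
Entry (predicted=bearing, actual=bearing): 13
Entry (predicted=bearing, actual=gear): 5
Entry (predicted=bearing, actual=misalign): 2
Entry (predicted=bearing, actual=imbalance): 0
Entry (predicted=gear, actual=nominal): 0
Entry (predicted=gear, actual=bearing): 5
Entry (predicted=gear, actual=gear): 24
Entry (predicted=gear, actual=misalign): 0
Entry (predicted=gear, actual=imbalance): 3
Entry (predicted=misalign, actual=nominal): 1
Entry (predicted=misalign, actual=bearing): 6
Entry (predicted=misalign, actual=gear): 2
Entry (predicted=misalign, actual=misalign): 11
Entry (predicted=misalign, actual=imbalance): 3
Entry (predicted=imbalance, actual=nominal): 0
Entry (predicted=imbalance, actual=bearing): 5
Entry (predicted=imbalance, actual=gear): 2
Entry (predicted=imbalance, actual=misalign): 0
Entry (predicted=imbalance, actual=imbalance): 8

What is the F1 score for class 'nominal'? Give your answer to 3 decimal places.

Take TP from the diagonal, FP from the rest of the 'nominal' prediction marginal, FN from the rest of the 'nominal' actual marginal.
F1 score = 2·TP/(2·TP+FP+FN).
nominal: TP=8, FP=2+2+0+2=6, FN=2+0+1+0=3 → 16/25 = 0.6400

0.640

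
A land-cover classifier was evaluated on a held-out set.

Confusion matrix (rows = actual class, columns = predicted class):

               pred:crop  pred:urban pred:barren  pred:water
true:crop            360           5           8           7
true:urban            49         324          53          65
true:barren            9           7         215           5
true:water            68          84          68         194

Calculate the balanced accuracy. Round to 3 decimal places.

Balanced accuracy = mean of per-class recall.
  crop: recall = 360/380 = 0.9474
  urban: recall = 324/491 = 0.6599
  barren: recall = 215/236 = 0.9110
  water: recall = 194/414 = 0.4686
Mean = (0.9474 + 0.6599 + 0.9110 + 0.4686) / 4 = 0.747

0.747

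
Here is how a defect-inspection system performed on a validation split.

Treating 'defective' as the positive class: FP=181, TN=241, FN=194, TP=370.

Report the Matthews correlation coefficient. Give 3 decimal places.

0.226

MCC = (TP·TN − FP·FN) / √((TP+FP)(TP+FN)(TN+FP)(TN+FN))
Numerator = 370·241 − 181·194 = 54056
Denominator = √(551·564·422·435) = √57046947480 = 238845.0282
MCC = 54056 / 238845.0282 = 0.226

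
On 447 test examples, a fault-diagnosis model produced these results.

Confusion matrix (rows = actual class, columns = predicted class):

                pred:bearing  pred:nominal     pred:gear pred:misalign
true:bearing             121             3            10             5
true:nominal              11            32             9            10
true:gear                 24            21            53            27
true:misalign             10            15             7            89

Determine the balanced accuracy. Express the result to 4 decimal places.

Balanced accuracy = mean of per-class recall.
  bearing: recall = 121/139 = 0.87050
  nominal: recall = 32/62 = 0.51613
  gear: recall = 53/125 = 0.42400
  misalign: recall = 89/121 = 0.73554
Mean = (0.87050 + 0.51613 + 0.42400 + 0.73554) / 4 = 0.6365

0.6365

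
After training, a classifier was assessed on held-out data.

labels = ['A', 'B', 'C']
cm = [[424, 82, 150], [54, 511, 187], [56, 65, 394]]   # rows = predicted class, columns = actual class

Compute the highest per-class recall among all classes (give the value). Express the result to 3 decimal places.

0.794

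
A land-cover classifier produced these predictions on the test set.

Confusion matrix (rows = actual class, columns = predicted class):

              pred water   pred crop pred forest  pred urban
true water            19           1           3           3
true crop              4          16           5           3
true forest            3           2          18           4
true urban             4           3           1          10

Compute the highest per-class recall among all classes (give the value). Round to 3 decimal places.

Per-class recall (TP/(TP+FN)):
  water: TP=19, FN=1+3+3=7 → 19/26 = 0.7308
  crop: TP=16, FN=4+5+3=12 → 16/28 = 0.5714
  forest: TP=18, FN=3+2+4=9 → 18/27 = 0.6667
  urban: TP=10, FN=4+3+1=8 → 10/18 = 0.5556
Highest is class 'water' with recall = 0.731.

0.731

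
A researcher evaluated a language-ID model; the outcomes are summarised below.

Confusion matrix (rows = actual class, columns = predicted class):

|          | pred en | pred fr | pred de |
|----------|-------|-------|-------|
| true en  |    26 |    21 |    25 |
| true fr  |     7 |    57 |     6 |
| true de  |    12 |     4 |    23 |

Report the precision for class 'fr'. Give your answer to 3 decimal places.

Treat 'fr' as positive and all other classes as negative.
precision = TP/(TP+FP).
fr: TP=57, FP=21+4=25 → 57/82 = 0.6951

0.695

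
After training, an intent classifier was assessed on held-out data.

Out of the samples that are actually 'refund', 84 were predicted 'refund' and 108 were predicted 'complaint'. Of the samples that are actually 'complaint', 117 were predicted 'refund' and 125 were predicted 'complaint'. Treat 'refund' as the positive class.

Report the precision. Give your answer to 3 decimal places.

0.418

Precision = TP/(TP+FP) = 84/(84+117) = 84/201 = 0.418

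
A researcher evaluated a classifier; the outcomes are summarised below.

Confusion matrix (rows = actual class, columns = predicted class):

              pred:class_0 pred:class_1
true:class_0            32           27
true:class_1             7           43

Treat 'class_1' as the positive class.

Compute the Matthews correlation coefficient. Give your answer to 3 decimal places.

MCC = (TP·TN − FP·FN) / √((TP+FP)(TP+FN)(TN+FP)(TN+FN))
Numerator = 43·32 − 27·7 = 1187
Denominator = √(70·50·59·39) = √8053500 = 2837.8689
MCC = 1187 / 2837.8689 = 0.418

0.418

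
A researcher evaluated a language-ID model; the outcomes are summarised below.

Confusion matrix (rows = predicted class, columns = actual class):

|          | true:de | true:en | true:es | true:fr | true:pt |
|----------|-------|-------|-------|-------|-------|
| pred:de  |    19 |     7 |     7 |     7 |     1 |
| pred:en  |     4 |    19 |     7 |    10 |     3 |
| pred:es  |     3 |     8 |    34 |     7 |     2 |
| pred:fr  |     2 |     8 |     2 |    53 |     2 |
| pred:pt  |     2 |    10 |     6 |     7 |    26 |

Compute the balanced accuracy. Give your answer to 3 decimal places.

Balanced accuracy = mean of per-class recall.
  de: recall = 19/30 = 0.6333
  en: recall = 19/52 = 0.3654
  es: recall = 34/56 = 0.6071
  fr: recall = 53/84 = 0.6310
  pt: recall = 26/34 = 0.7647
Mean = (0.6333 + 0.3654 + 0.6071 + 0.6310 + 0.7647) / 5 = 0.600

0.600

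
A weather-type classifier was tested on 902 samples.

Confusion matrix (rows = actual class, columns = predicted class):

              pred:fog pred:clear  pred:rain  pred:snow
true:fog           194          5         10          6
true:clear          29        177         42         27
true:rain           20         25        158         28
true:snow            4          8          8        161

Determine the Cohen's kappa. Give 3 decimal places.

0.687

Observed agreement pₒ = trace/N = 690/902 = 0.7650
Expected agreement pₑ = Σ (rowᵢ·colᵢ)/N² = (215·247 + 275·215 + 231·218 + 181·222)/902² = 0.2492
κ = (pₒ − pₑ)/(1 − pₑ) = (0.7650 − 0.2492)/(1 − 0.2492) = 0.687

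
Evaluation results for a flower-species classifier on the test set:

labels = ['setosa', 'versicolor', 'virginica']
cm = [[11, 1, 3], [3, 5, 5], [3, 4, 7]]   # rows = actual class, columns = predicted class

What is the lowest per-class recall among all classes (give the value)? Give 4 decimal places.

0.3846

Per-class recall (TP/(TP+FN)):
  setosa: TP=11, FN=1+3=4 → 11/15 = 0.73333
  versicolor: TP=5, FN=3+5=8 → 5/13 = 0.38462
  virginica: TP=7, FN=3+4=7 → 7/14 = 0.50000
Lowest is class 'versicolor' with recall = 0.3846.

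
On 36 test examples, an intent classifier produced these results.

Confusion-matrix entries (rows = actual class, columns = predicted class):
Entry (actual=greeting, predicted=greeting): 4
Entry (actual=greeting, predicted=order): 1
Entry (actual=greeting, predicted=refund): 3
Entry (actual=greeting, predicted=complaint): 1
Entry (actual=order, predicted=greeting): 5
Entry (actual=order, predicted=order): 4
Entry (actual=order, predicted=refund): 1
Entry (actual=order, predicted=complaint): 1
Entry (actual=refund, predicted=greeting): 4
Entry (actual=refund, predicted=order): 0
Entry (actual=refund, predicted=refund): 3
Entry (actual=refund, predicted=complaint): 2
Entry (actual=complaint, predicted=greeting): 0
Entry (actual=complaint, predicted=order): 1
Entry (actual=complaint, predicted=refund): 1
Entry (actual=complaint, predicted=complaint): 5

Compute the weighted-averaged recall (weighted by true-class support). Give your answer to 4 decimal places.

0.4444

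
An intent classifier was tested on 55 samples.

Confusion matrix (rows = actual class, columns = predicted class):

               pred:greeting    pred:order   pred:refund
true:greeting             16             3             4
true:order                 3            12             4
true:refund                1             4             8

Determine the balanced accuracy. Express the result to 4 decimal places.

Balanced accuracy = mean of per-class recall.
  greeting: recall = 16/23 = 0.69565
  order: recall = 12/19 = 0.63158
  refund: recall = 8/13 = 0.61538
Mean = (0.69565 + 0.63158 + 0.61538) / 3 = 0.6475

0.6475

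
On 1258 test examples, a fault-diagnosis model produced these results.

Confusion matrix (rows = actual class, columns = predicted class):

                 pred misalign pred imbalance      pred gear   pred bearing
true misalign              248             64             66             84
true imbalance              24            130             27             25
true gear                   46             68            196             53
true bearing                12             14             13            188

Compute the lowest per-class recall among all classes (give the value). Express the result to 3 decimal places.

0.537

Per-class recall (TP/(TP+FN)):
  misalign: TP=248, FN=64+66+84=214 → 248/462 = 0.5368
  imbalance: TP=130, FN=24+27+25=76 → 130/206 = 0.6311
  gear: TP=196, FN=46+68+53=167 → 196/363 = 0.5399
  bearing: TP=188, FN=12+14+13=39 → 188/227 = 0.8282
Lowest is class 'misalign' with recall = 0.537.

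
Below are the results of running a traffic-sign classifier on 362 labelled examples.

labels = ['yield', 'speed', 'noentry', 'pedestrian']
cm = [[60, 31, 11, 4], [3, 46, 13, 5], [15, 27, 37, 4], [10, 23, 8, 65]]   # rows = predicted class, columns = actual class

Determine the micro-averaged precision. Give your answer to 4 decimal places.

0.5746

Micro-averaging pools counts across classes: ΣTP=208, ΣFP=154, ΣFN=154.
Micro-precision = TP/(TP+FP) on pooled counts = 0.5746 (equals overall accuracy in single-label multiclass).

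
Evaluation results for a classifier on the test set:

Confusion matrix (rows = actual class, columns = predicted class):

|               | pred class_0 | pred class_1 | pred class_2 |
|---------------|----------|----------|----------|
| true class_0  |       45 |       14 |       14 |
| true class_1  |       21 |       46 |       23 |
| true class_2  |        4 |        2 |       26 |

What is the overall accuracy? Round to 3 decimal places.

0.600

Accuracy = trace / total = (45+46+26=117) / 195 = 117/195 = 0.600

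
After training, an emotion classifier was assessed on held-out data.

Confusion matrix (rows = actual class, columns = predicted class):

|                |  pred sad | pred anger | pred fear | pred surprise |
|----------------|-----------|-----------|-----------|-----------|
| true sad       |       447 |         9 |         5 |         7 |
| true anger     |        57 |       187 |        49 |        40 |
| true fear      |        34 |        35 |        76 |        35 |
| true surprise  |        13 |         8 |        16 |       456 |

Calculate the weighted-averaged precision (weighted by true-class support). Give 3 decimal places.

0.781

Per-class precision (TP/(TP+FP)):
  sad: TP=447, FP=57+34+13=104 → 447/551 = 0.8113
  anger: TP=187, FP=9+35+8=52 → 187/239 = 0.7824
  fear: TP=76, FP=5+49+16=70 → 76/146 = 0.5205
  surprise: TP=456, FP=7+40+35=82 → 456/538 = 0.8476
Weighted-precision = Σ (supportᵢ/N)·precisionᵢ with N=1474: (468/1474)·0.8113 + (333/1474)·0.7824 + (180/1474)·0.5205 + (493/1474)·0.8476 = 0.781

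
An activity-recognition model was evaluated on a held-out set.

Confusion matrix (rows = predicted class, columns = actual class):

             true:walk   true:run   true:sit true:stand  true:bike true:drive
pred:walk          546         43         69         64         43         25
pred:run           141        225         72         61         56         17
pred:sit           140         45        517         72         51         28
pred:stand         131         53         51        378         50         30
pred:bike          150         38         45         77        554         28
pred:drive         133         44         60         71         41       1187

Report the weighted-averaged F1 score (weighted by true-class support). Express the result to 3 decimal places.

Per-class F1 score (2·TP/(2·TP+FP+FN)):
  walk: TP=546, FP=43+69+64+43+25=244, FN=141+140+131+150+133=695 → 1092/2031 = 0.5377
  run: TP=225, FP=141+72+61+56+17=347, FN=43+45+53+38+44=223 → 450/1020 = 0.4412
  sit: TP=517, FP=140+45+72+51+28=336, FN=69+72+51+45+60=297 → 1034/1667 = 0.6203
  stand: TP=378, FP=131+53+51+50+30=315, FN=64+61+72+77+71=345 → 756/1416 = 0.5339
  bike: TP=554, FP=150+38+45+77+28=338, FN=43+56+51+50+41=241 → 1108/1687 = 0.6568
  drive: TP=1187, FP=133+44+60+71+41=349, FN=25+17+28+30+28=128 → 2374/2851 = 0.8327
Weighted-F1 score = Σ (supportᵢ/N)·F1 scoreᵢ with N=5336: (1241/5336)·0.5377 + (448/5336)·0.4412 + (814/5336)·0.6203 + (723/5336)·0.5339 + (795/5336)·0.6568 + (1315/5336)·0.8327 = 0.632

0.632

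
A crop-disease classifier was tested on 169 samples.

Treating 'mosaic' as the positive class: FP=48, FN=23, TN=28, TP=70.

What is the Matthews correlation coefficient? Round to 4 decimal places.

0.1313

MCC = (TP·TN − FP·FN) / √((TP+FP)(TP+FN)(TN+FP)(TN+FN))
Numerator = 70·28 − 48·23 = 856
Denominator = √(118·93·76·51) = √42535224 = 6521.9034
MCC = 856 / 6521.9034 = 0.1313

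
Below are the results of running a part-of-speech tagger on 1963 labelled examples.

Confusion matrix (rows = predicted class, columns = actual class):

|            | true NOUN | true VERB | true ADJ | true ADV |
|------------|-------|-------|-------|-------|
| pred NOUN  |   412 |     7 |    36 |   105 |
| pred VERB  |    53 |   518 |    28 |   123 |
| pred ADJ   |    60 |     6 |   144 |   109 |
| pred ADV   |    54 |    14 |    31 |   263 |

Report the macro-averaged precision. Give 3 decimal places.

Per-class precision (TP/(TP+FP)):
  NOUN: TP=412, FP=7+36+105=148 → 412/560 = 0.7357
  VERB: TP=518, FP=53+28+123=204 → 518/722 = 0.7175
  ADJ: TP=144, FP=60+6+109=175 → 144/319 = 0.4514
  ADV: TP=263, FP=54+14+31=99 → 263/362 = 0.7265
Macro-precision = mean = (0.7357 + 0.7175 + 0.4514 + 0.7265) / 4 = 0.658

0.658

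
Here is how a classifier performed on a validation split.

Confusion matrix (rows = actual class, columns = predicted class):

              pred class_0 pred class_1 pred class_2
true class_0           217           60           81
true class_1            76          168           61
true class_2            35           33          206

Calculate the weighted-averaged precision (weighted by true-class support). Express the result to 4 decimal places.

0.6354

Per-class precision (TP/(TP+FP)):
  class_0: TP=217, FP=76+35=111 → 217/328 = 0.66159
  class_1: TP=168, FP=60+33=93 → 168/261 = 0.64368
  class_2: TP=206, FP=81+61=142 → 206/348 = 0.59195
Weighted-precision = Σ (supportᵢ/N)·precisionᵢ with N=937: (358/937)·0.66159 + (305/937)·0.64368 + (274/937)·0.59195 = 0.6354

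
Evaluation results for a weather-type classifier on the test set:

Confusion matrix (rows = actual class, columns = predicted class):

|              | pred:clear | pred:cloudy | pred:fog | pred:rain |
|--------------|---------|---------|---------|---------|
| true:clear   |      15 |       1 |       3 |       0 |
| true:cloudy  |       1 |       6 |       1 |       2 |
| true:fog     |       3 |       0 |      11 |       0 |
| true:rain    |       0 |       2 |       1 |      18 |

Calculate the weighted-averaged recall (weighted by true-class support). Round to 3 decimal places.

Per-class recall (TP/(TP+FN)):
  clear: TP=15, FN=1+3+0=4 → 15/19 = 0.7895
  cloudy: TP=6, FN=1+1+2=4 → 6/10 = 0.6000
  fog: TP=11, FN=3+0+0=3 → 11/14 = 0.7857
  rain: TP=18, FN=0+2+1=3 → 18/21 = 0.8571
Weighted-recall = Σ (supportᵢ/N)·recallᵢ with N=64: (19/64)·0.7895 + (10/64)·0.6000 + (14/64)·0.7857 + (21/64)·0.8571 = 0.781

0.781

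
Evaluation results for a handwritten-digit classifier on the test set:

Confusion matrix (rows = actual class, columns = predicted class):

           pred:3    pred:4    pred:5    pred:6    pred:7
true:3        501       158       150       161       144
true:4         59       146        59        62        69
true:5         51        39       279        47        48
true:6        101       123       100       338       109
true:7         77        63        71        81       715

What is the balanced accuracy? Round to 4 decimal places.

Balanced accuracy = mean of per-class recall.
  3: recall = 501/1114 = 0.44973
  4: recall = 146/395 = 0.36962
  5: recall = 279/464 = 0.60129
  6: recall = 338/771 = 0.43839
  7: recall = 715/1007 = 0.71003
Mean = (0.44973 + 0.36962 + 0.60129 + 0.43839 + 0.71003) / 5 = 0.5138

0.5138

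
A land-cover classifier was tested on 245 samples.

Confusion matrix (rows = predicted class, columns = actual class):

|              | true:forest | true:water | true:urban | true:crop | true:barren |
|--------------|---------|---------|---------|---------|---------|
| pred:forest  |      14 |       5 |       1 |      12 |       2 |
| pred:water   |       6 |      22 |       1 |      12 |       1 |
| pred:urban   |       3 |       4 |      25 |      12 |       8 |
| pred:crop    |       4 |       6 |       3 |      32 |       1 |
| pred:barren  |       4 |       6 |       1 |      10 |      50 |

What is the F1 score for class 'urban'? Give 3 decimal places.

One-vs-rest for 'urban': TP = diagonal; FP = other classes predicted 'urban'; FN = 'urban' predicted as other.
F1 score = 2·TP/(2·TP+FP+FN).
urban: TP=25, FP=3+4+12+8=27, FN=1+1+3+1=6 → 50/83 = 0.6024

0.602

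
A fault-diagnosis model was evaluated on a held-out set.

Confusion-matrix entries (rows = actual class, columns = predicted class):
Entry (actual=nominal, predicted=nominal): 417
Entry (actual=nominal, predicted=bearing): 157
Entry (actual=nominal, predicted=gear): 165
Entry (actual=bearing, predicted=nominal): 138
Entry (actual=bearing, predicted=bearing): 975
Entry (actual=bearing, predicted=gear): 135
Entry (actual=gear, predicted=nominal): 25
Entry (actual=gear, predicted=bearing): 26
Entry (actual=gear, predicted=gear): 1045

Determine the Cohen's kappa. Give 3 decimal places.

Observed agreement pₒ = trace/N = 2437/3083 = 0.7905
Expected agreement pₑ = Σ (rowᵢ·colᵢ)/N² = (739·580 + 1248·1158 + 1096·1345)/3083² = 0.3522
κ = (pₒ − pₑ)/(1 − pₑ) = (0.7905 − 0.3522)/(1 − 0.3522) = 0.677

0.677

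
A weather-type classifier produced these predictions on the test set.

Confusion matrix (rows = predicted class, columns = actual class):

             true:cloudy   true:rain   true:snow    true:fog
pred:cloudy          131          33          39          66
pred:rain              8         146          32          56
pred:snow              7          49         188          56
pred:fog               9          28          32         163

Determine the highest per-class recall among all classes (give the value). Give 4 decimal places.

0.8452

Per-class recall (TP/(TP+FN)):
  cloudy: TP=131, FN=8+7+9=24 → 131/155 = 0.84516
  rain: TP=146, FN=33+49+28=110 → 146/256 = 0.57031
  snow: TP=188, FN=39+32+32=103 → 188/291 = 0.64605
  fog: TP=163, FN=66+56+56=178 → 163/341 = 0.47801
Highest is class 'cloudy' with recall = 0.8452.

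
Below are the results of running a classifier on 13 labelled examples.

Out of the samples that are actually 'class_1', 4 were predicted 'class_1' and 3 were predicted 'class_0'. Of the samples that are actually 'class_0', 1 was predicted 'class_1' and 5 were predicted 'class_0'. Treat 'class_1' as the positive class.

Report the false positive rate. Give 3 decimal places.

FPR = FP/(FP+TN) = 1/(1+5) = 0.167

0.167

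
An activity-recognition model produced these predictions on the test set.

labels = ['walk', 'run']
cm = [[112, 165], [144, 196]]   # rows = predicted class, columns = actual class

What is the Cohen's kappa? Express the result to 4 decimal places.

Observed agreement pₒ = trace/N = 308/617 = 0.49919
Expected agreement pₑ = Σ (rowᵢ·colᵢ)/N² = (256·277 + 361·340)/617² = 0.50869
κ = (pₒ − pₑ)/(1 − pₑ) = (0.49919 − 0.50869)/(1 − 0.50869) = -0.0193

-0.0193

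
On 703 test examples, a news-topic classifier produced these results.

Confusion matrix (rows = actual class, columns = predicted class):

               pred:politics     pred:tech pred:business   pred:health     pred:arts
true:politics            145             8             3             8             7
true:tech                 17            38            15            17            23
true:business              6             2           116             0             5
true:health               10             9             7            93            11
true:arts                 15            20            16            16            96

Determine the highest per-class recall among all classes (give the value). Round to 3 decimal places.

0.899

Per-class recall (TP/(TP+FN)):
  politics: TP=145, FN=8+3+8+7=26 → 145/171 = 0.8480
  tech: TP=38, FN=17+15+17+23=72 → 38/110 = 0.3455
  business: TP=116, FN=6+2+0+5=13 → 116/129 = 0.8992
  health: TP=93, FN=10+9+7+11=37 → 93/130 = 0.7154
  arts: TP=96, FN=15+20+16+16=67 → 96/163 = 0.5890
Highest is class 'business' with recall = 0.899.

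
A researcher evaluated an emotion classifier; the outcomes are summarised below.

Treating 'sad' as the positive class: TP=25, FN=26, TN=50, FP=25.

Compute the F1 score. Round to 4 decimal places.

0.4950

Precision = TP/(TP+FP) = 25/50 = 0.5000
Recall = TP/(TP+FN) = 25/51 = 0.4902
F1 = 2·TP/(2·TP+FP+FN) = 50/101 = 0.4950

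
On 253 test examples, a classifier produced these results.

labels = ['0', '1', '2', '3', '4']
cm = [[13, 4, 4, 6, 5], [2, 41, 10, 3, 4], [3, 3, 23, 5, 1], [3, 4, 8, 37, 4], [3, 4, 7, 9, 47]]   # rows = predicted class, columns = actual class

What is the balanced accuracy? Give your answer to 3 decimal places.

Balanced accuracy = mean of per-class recall.
  0: recall = 13/24 = 0.5417
  1: recall = 41/56 = 0.7321
  2: recall = 23/52 = 0.4423
  3: recall = 37/60 = 0.6167
  4: recall = 47/61 = 0.7705
Mean = (0.5417 + 0.7321 + 0.4423 + 0.6167 + 0.7705) / 5 = 0.621

0.621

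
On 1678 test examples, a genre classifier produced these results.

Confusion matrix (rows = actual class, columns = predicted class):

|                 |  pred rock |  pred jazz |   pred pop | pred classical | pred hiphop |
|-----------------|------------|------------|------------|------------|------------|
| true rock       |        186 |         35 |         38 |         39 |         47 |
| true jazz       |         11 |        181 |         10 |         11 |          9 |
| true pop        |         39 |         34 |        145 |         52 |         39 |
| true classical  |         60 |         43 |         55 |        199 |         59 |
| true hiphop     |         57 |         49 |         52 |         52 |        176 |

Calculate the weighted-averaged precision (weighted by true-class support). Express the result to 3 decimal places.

Per-class precision (TP/(TP+FP)):
  rock: TP=186, FP=11+39+60+57=167 → 186/353 = 0.5269
  jazz: TP=181, FP=35+34+43+49=161 → 181/342 = 0.5292
  pop: TP=145, FP=38+10+55+52=155 → 145/300 = 0.4833
  classical: TP=199, FP=39+11+52+52=154 → 199/353 = 0.5637
  hiphop: TP=176, FP=47+9+39+59=154 → 176/330 = 0.5333
Weighted-precision = Σ (supportᵢ/N)·precisionᵢ with N=1678: (345/1678)·0.5269 + (222/1678)·0.5292 + (309/1678)·0.4833 + (416/1678)·0.5637 + (386/1678)·0.5333 = 0.530

0.530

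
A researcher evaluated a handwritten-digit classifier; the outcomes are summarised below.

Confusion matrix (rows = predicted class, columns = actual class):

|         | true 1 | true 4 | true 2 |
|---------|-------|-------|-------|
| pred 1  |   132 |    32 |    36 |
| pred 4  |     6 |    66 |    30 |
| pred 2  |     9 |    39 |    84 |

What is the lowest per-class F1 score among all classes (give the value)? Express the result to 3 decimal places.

Per-class F1 score (2·TP/(2·TP+FP+FN)):
  1: TP=132, FP=32+36=68, FN=6+9=15 → 264/347 = 0.7608
  4: TP=66, FP=6+30=36, FN=32+39=71 → 132/239 = 0.5523
  2: TP=84, FP=9+39=48, FN=36+30=66 → 168/282 = 0.5957
Lowest is class '4' with F1 score = 0.552.

0.552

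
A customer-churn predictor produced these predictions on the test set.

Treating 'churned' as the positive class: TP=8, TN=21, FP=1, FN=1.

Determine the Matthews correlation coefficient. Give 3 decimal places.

0.843

MCC = (TP·TN − FP·FN) / √((TP+FP)(TP+FN)(TN+FP)(TN+FN))
Numerator = 8·21 − 1·1 = 167
Denominator = √(9·9·22·22) = √39204 = 198.0000
MCC = 167 / 198.0000 = 0.843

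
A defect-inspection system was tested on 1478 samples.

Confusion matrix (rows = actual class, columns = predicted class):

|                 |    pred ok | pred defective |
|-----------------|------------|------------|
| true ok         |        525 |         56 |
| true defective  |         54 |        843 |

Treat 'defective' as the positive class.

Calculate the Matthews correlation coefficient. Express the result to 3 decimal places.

0.844

MCC = (TP·TN − FP·FN) / √((TP+FP)(TP+FN)(TN+FP)(TN+FN))
Numerator = 843·525 − 56·54 = 439551
Denominator = √(899·897·581·579) = √271273162797 = 520838.9029
MCC = 439551 / 520838.9029 = 0.844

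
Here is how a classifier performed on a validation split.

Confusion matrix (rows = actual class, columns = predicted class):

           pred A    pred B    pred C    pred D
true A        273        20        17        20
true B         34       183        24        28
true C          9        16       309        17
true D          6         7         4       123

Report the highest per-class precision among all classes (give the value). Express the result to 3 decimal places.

Per-class precision (TP/(TP+FP)):
  A: TP=273, FP=34+9+6=49 → 273/322 = 0.8478
  B: TP=183, FP=20+16+7=43 → 183/226 = 0.8097
  C: TP=309, FP=17+24+4=45 → 309/354 = 0.8729
  D: TP=123, FP=20+28+17=65 → 123/188 = 0.6543
Highest is class 'C' with precision = 0.873.

0.873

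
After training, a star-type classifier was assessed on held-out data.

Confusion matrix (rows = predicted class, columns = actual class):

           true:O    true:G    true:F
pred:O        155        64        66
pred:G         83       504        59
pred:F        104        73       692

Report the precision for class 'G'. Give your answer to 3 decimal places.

precision = TP/(TP+FP).
G: TP=504, FP=83+59=142 → 504/646 = 0.7802

0.780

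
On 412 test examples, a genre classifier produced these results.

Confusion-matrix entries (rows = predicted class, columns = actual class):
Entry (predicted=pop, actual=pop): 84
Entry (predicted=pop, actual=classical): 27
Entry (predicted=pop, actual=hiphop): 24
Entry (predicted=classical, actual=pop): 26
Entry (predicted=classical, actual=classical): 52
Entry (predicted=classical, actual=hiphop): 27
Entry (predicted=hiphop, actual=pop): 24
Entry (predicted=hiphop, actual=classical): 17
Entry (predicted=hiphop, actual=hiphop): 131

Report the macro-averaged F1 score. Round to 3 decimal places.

0.627

Per-class F1 score (2·TP/(2·TP+FP+FN)):
  pop: TP=84, FP=27+24=51, FN=26+24=50 → 168/269 = 0.6245
  classical: TP=52, FP=26+27=53, FN=27+17=44 → 104/201 = 0.5174
  hiphop: TP=131, FP=24+17=41, FN=24+27=51 → 262/354 = 0.7401
Macro-F1 score = mean = (0.6245 + 0.5174 + 0.7401) / 3 = 0.627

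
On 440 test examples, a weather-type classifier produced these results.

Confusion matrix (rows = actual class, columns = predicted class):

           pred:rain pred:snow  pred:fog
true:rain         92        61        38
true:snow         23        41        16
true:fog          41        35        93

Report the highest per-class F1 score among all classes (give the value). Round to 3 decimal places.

Per-class F1 score (2·TP/(2·TP+FP+FN)):
  rain: TP=92, FP=23+41=64, FN=61+38=99 → 184/347 = 0.5303
  snow: TP=41, FP=61+35=96, FN=23+16=39 → 82/217 = 0.3779
  fog: TP=93, FP=38+16=54, FN=41+35=76 → 186/316 = 0.5886
Highest is class 'fog' with F1 score = 0.589.

0.589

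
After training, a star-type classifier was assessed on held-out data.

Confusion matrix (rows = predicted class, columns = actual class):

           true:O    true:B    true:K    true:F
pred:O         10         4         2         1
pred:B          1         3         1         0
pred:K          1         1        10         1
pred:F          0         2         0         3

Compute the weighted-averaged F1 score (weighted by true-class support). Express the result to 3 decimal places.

Per-class F1 score (2·TP/(2·TP+FP+FN)):
  O: TP=10, FP=4+2+1=7, FN=1+1+0=2 → 20/29 = 0.6897
  B: TP=3, FP=1+1+0=2, FN=4+1+2=7 → 6/15 = 0.4000
  K: TP=10, FP=1+1+1=3, FN=2+1+0=3 → 20/26 = 0.7692
  F: TP=3, FP=0+2+0=2, FN=1+0+1=2 → 6/10 = 0.6000
Weighted-F1 score = Σ (supportᵢ/N)·F1 scoreᵢ with N=40: (12/40)·0.6897 + (10/40)·0.4000 + (13/40)·0.7692 + (5/40)·0.6000 = 0.632

0.632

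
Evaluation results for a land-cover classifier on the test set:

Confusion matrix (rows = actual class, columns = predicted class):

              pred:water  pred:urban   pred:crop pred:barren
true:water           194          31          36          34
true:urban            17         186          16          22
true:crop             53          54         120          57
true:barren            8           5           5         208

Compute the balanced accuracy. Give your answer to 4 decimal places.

0.6931

Balanced accuracy = mean of per-class recall.
  water: recall = 194/295 = 0.65763
  urban: recall = 186/241 = 0.77178
  crop: recall = 120/284 = 0.42254
  barren: recall = 208/226 = 0.92035
Mean = (0.65763 + 0.77178 + 0.42254 + 0.92035) / 4 = 0.6931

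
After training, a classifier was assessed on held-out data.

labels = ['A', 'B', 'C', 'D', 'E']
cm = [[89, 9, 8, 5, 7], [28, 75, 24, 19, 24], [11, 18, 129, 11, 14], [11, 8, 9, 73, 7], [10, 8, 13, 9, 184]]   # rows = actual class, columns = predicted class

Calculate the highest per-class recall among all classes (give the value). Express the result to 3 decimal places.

Per-class recall (TP/(TP+FN)):
  A: TP=89, FN=9+8+5+7=29 → 89/118 = 0.7542
  B: TP=75, FN=28+24+19+24=95 → 75/170 = 0.4412
  C: TP=129, FN=11+18+11+14=54 → 129/183 = 0.7049
  D: TP=73, FN=11+8+9+7=35 → 73/108 = 0.6759
  E: TP=184, FN=10+8+13+9=40 → 184/224 = 0.8214
Highest is class 'E' with recall = 0.821.

0.821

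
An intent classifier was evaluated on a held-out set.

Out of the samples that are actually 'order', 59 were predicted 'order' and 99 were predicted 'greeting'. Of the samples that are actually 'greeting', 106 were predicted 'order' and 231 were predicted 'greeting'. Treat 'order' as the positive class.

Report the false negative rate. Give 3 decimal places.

FNR = FN/(FN+TP) = 99/(99+59) = 0.627

0.627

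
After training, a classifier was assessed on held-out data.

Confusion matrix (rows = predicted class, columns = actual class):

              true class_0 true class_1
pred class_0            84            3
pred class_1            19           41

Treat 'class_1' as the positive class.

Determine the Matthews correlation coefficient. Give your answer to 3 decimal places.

0.696

MCC = (TP·TN − FP·FN) / √((TP+FP)(TP+FN)(TN+FP)(TN+FN))
Numerator = 41·84 − 19·3 = 3387
Denominator = √(60·44·103·87) = √23657040 = 4863.8503
MCC = 3387 / 4863.8503 = 0.696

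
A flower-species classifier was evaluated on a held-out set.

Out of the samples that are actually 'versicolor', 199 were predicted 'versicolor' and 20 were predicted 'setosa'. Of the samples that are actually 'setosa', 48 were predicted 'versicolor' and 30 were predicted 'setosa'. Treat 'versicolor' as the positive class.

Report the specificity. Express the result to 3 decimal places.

Specificity = TN/(TN+FP) = 30/(30+48) = 0.385

0.385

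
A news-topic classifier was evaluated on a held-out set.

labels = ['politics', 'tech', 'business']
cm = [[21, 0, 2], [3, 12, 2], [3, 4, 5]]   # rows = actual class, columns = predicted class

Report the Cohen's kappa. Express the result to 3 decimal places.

Observed agreement pₒ = trace/N = 38/52 = 0.7308
Expected agreement pₑ = Σ (rowᵢ·colᵢ)/N² = (23·27 + 17·16 + 12·9)/52² = 0.3702
κ = (pₒ − pₑ)/(1 − pₑ) = (0.7308 − 0.3702)/(1 − 0.3702) = 0.573

0.573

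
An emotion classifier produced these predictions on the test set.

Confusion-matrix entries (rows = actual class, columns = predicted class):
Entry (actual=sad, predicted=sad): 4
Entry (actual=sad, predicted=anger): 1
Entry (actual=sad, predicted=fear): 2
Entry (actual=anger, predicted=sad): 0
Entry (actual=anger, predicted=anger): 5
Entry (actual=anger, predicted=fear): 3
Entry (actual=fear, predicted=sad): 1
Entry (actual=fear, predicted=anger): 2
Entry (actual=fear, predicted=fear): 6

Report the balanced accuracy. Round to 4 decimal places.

Balanced accuracy = mean of per-class recall.
  sad: recall = 4/7 = 0.57143
  anger: recall = 5/8 = 0.62500
  fear: recall = 6/9 = 0.66667
Mean = (0.57143 + 0.62500 + 0.66667) / 3 = 0.6210

0.6210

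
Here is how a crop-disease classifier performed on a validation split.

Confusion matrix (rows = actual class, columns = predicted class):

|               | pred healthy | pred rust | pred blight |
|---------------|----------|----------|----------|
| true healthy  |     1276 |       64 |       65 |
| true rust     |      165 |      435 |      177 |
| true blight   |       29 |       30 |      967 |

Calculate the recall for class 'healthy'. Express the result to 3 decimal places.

0.908

Take TP from the diagonal, FP from the rest of the 'healthy' prediction marginal, FN from the rest of the 'healthy' actual marginal.
recall = TP/(TP+FN).
healthy: TP=1276, FN=64+65=129 → 1276/1405 = 0.9082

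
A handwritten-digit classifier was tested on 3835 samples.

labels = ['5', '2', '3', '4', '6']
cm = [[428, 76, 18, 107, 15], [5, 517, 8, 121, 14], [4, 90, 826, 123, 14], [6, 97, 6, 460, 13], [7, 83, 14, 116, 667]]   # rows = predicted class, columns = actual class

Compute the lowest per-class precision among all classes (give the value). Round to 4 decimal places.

0.6646

Per-class precision (TP/(TP+FP)):
  5: TP=428, FP=76+18+107+15=216 → 428/644 = 0.66460
  2: TP=517, FP=5+8+121+14=148 → 517/665 = 0.77744
  3: TP=826, FP=4+90+123+14=231 → 826/1057 = 0.78146
  4: TP=460, FP=6+97+6+13=122 → 460/582 = 0.79038
  6: TP=667, FP=7+83+14+116=220 → 667/887 = 0.75197
Lowest is class '5' with precision = 0.6646.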